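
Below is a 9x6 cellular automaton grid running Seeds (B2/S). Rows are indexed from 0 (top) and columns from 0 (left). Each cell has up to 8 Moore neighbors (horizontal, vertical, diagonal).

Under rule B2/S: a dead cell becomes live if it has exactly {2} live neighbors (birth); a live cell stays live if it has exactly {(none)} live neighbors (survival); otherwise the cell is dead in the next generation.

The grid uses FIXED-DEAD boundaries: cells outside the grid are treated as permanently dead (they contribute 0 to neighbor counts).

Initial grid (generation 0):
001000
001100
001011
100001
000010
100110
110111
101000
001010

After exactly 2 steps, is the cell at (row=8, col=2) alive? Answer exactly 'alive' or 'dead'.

Answer: dead

Derivation:
Simulating step by step:
Generation 0 (given above): 21 live cells
Generation 1: 5 live cells
010000
000001
000000
010000
110000
000000
000000
000000
000000
Generation 2: 4 live cells
000000
000000
000000
001000
001000
110000
000000
000000
000000

Cell (8,2) at generation 2: 0 -> dead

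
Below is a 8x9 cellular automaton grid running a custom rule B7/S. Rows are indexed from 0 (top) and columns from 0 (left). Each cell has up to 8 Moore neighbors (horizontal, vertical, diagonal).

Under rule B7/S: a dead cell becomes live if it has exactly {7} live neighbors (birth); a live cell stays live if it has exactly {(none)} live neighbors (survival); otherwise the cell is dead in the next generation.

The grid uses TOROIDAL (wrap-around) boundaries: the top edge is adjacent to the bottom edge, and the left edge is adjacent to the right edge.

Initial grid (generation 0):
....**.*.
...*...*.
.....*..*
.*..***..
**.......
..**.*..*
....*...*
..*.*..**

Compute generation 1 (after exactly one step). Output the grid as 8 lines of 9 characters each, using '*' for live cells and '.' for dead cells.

Simulating step by step:
Generation 0 (given above): 23 live cells
Generation 1: 0 live cells
(generation 1 grid is the final answer)

Answer: .........
.........
.........
.........
.........
.........
.........
.........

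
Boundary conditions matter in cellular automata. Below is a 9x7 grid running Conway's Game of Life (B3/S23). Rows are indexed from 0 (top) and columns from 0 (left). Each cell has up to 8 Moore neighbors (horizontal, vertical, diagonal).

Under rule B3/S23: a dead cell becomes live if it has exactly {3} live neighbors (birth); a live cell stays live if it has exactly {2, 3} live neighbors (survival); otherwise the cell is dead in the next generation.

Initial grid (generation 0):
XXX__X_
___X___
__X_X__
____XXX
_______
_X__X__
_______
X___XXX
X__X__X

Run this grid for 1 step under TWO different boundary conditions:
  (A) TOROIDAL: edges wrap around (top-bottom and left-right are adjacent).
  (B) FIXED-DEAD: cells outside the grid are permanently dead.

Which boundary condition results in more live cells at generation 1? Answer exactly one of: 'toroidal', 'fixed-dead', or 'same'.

Under TOROIDAL boundary, generation 1:
XXXXX__
___XX__
____X__
___XXX_
____X__
_______
X___X_X
X___XX_
__XX___
Population = 20

Under FIXED-DEAD boundary, generation 1:
_XX____
___XX__
____X__
___XXX_
____X__
_______
____X__
____XXX
____X_X
Population = 15

Comparison: toroidal=20, fixed-dead=15 -> toroidal

Answer: toroidal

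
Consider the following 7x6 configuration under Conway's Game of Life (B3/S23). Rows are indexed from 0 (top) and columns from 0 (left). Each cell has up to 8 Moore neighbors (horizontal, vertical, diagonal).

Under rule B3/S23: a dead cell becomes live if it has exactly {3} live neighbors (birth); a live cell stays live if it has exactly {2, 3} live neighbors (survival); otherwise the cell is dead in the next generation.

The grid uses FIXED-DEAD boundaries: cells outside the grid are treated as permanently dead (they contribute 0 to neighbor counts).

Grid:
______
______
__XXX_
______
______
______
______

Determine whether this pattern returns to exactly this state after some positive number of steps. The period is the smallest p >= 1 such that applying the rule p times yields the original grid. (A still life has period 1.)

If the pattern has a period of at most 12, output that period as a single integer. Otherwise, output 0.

Simulating and comparing each generation to the original:
Gen 0 (original, given above): 3 live cells
Gen 1: 3 live cells, differs from original
Gen 2: 3 live cells, MATCHES original -> period = 2

Answer: 2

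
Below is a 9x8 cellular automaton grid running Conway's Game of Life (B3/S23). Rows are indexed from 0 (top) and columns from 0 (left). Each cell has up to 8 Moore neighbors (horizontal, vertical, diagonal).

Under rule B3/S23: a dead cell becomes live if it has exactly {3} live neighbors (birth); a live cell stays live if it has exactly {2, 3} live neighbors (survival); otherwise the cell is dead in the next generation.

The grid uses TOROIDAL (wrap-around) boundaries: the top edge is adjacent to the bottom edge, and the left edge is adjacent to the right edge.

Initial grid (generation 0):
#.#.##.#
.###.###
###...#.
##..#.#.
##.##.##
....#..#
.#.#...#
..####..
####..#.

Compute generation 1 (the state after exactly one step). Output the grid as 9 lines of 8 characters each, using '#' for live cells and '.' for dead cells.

Simulating step by step:
Generation 0 (given above): 39 live cells
Generation 1: 19 live cells
(generation 1 grid is the final answer)

Answer: ........
........
....#...
....#.#.
.####.#.
.#..##..
#....##.
.....###
#.....#.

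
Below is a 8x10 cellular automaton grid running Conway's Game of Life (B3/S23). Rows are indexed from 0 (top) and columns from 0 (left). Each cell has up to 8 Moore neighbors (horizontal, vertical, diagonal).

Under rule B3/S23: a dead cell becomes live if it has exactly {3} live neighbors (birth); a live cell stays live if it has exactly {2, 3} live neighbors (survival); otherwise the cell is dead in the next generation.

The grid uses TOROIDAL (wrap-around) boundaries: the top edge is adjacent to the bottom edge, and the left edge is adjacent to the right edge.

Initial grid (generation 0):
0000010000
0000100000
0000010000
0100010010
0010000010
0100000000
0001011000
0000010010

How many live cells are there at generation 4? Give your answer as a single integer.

Simulating step by step:
Generation 0 (given above): 14 live cells
Generation 1: 13 live cells
0000110000
0000110000
0000110000
0000000000
0110000000
0010000000
0000111000
0000010000
Generation 2: 14 live cells
0000001000
0001001000
0000110000
0000000000
0110000000
0111010000
0000111000
0000000000
Generation 3: 16 live cells
0000000000
0000101000
0000110000
0000000000
0101000000
0101011000
0011111000
0000001000
Generation 4: 14 live cells
0000010000
0000100000
0000110000
0000100000
0000100000
0100001000
0011000100
0001101000
Population at generation 4: 14

Answer: 14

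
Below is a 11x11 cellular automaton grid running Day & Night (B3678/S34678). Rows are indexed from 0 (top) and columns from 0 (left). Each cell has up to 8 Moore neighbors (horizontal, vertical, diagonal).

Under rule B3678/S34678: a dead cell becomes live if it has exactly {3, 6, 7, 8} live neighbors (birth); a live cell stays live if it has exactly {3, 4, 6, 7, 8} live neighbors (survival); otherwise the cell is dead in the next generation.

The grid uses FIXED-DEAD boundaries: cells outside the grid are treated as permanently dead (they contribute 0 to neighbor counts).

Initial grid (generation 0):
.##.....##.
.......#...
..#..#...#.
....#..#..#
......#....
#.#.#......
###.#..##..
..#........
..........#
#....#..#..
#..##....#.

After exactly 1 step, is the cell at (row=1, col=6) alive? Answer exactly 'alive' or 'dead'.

Answer: dead

Derivation:
Simulating step by step:
Generation 0 (given above): 30 live cells
Generation 1: 15 live cells
...........
.##......#.
......#.#..
.....##....
...#.#.....
.....#.#...
..#........
...#.......
...........
....#....#.
...........

Cell (1,6) at generation 1: 0 -> dead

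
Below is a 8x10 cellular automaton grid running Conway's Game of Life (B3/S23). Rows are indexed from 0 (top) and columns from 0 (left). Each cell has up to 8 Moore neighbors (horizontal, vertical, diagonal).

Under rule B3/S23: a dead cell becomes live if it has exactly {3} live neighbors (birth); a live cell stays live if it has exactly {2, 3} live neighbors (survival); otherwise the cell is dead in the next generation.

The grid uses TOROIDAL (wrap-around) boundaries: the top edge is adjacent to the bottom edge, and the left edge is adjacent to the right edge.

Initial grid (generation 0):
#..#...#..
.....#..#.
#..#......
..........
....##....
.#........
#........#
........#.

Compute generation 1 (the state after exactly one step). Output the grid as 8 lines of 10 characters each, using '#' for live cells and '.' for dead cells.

Simulating step by step:
Generation 0 (given above): 13 live cells
Generation 1: 11 live cells
(generation 1 grid is the final answer)

Answer: .......###
....#....#
..........
....#.....
..........
#.........
#........#
#.......#.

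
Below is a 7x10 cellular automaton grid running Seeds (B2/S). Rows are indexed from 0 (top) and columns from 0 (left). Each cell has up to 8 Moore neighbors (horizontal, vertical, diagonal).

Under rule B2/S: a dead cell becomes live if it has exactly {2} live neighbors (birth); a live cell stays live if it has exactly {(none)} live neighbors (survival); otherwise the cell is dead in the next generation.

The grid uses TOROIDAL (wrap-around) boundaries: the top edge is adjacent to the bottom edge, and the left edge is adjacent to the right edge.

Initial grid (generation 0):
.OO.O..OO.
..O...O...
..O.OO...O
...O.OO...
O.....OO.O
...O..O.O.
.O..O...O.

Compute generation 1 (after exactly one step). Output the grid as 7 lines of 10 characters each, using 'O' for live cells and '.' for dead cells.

Answer: O.....O..O
O........O
.O.....O..
.OO.......
..OO......
.OO.O.....
O.....O...

Derivation:
Simulating step by step:
Generation 0 (given above): 24 live cells
Generation 1: 16 live cells
(generation 1 grid is the final answer)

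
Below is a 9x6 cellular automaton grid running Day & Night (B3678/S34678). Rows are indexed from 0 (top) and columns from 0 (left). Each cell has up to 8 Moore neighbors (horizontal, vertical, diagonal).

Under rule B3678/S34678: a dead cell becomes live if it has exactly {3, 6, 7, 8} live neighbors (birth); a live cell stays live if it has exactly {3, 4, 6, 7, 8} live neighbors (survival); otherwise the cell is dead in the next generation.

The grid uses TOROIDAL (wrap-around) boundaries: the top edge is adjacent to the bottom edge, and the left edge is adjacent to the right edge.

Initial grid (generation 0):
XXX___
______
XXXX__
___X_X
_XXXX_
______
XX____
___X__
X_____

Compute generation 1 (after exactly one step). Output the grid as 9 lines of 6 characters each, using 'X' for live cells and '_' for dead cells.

Answer: _X____
_X_X__
__X_X_
__X___
__XXX_
X__X__
______
XX____
__X___

Derivation:
Simulating step by step:
Generation 0 (given above): 17 live cells
Generation 1: 14 live cells
(generation 1 grid is the final answer)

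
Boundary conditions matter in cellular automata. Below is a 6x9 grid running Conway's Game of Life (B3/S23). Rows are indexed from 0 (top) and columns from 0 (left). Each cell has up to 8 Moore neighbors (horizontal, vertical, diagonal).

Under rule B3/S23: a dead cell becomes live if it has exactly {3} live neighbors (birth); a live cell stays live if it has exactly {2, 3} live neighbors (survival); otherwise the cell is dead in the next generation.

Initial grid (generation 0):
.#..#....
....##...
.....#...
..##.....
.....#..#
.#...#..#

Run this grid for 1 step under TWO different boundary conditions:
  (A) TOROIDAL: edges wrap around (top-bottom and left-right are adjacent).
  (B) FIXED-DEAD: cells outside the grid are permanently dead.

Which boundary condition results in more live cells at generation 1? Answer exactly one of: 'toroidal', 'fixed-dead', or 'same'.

Under TOROIDAL boundary, generation 1:
#...#....
....##...
...#.#...
....#....
#.#.#....
....##...
Population = 12

Under FIXED-DEAD boundary, generation 1:
....##...
....##...
...#.#...
....#....
..#.#....
.........
Population = 9

Comparison: toroidal=12, fixed-dead=9 -> toroidal

Answer: toroidal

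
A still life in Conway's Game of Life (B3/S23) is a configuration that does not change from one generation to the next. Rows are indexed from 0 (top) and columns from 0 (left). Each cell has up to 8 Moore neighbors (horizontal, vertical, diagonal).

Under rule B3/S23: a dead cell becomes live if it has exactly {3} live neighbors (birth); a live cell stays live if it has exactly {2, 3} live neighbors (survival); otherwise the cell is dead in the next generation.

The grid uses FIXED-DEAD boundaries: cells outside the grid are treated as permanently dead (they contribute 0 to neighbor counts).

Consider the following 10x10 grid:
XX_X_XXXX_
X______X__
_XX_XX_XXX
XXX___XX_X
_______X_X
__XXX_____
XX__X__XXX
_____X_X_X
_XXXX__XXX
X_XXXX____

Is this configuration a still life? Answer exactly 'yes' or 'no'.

Compute generation 1 and compare to generation 0 (given above):
Generation 1:
XX____XXX_
X__X_____X
__XX_X___X
X_XX_X___X
______XX__
_XXXX__X_X
_XX_XXXX_X
X____X____
_X_____X_X
_____X__X_
Cell (0,3) differs: gen0=1 vs gen1=0 -> NOT a still life.

Answer: no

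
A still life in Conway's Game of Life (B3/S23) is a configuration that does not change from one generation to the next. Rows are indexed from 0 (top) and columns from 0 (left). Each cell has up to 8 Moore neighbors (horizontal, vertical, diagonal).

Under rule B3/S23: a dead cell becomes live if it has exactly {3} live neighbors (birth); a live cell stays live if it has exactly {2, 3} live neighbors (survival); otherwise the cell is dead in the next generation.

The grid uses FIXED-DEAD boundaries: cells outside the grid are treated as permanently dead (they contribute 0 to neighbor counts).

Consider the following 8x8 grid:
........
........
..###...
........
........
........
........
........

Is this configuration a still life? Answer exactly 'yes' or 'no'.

Answer: no

Derivation:
Compute generation 1 and compare to generation 0 (given above):
Generation 1:
........
...#....
...#....
...#....
........
........
........
........
Cell (1,3) differs: gen0=0 vs gen1=1 -> NOT a still life.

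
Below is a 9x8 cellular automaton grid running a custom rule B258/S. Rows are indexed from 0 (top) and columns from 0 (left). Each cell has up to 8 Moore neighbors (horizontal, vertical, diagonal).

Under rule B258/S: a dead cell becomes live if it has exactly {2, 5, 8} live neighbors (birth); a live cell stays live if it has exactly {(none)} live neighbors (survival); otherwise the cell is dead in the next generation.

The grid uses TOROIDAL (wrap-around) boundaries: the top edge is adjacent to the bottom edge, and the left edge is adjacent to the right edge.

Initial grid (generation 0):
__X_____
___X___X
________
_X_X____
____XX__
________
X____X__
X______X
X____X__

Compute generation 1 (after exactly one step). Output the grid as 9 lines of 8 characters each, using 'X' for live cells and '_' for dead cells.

Answer: XX_XX_XX
__X_____
X__XX___
__X__X__
__XX____
______X_
_X____X_
____XX__
______X_

Derivation:
Simulating step by step:
Generation 0 (given above): 13 live cells
Generation 1: 20 live cells
(generation 1 grid is the final answer)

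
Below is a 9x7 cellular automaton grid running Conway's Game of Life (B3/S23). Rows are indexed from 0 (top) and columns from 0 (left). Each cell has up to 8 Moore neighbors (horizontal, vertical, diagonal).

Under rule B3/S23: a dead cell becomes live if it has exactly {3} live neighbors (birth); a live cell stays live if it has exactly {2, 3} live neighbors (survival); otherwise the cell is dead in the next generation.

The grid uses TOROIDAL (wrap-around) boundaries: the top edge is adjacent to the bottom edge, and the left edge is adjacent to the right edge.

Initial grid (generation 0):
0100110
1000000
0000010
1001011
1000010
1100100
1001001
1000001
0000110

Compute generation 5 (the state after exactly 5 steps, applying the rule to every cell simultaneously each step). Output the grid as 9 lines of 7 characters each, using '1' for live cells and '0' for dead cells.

Simulating step by step:
Generation 0 (given above): 21 live cells
Generation 1: 20 live cells
0000111
0000111
1000110
1000010
0000010
0100110
0000010
1000100
1000100
Generation 2: 18 live cells
1001000
1001000
1000000
0000010
0000010
0000111
0000011
0000111
1001100
Generation 3: 16 live cells
1111001
1100001
0000001
0000001
0000000
0000100
1000000
1001000
1001000
Generation 4: 9 live cells
0001000
0000010
0000011
0000000
0000000
0000000
0000000
1100001
0001100
Generation 5: 12 live cells
(generation 5 grid is the final answer)

Answer: 0001000
0000111
0000011
0000000
0000000
0000000
1000000
1000000
1011100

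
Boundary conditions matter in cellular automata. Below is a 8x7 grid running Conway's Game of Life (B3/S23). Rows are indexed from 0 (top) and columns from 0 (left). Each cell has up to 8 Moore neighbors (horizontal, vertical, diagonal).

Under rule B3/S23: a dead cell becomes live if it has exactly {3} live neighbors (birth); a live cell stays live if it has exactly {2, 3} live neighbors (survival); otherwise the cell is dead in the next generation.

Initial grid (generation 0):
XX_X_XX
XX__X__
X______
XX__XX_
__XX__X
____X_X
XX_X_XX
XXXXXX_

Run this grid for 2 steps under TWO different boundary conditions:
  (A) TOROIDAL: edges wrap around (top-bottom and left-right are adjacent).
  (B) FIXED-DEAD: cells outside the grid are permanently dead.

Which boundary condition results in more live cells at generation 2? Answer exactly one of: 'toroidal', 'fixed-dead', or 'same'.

Answer: fixed-dead

Derivation:
Under TOROIDAL boundary, generation 2:
_______
___XXX_
_______
X______
______X
XX_X___
_______
_______
Population = 8

Under FIXED-DEAD boundary, generation 2:
_XX_XX_
__X___X
______X
X_____X
______X
XX_X__X
XX__X_X
_____XX
Population = 20

Comparison: toroidal=8, fixed-dead=20 -> fixed-dead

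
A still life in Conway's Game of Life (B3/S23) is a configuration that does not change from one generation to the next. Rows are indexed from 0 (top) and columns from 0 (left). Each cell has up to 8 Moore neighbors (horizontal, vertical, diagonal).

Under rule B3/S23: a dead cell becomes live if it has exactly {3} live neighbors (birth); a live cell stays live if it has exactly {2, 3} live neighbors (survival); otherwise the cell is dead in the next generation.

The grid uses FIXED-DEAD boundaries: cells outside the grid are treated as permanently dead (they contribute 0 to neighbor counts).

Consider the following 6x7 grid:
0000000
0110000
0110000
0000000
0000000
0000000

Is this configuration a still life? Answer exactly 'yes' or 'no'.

Compute generation 1 and compare to generation 0 (given above):
Generation 1:
0000000
0110000
0110000
0000000
0000000
0000000
The grids are IDENTICAL -> still life.

Answer: yes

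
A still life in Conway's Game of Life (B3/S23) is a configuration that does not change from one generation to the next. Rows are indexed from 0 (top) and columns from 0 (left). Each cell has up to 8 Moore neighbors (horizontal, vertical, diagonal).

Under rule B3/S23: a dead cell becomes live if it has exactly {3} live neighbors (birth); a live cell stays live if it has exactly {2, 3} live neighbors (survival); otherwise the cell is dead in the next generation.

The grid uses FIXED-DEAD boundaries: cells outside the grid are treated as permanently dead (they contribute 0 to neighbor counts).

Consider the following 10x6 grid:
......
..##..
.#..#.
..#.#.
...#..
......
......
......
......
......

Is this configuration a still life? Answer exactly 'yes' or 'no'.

Compute generation 1 and compare to generation 0 (given above):
Generation 1:
......
..##..
.#..#.
..#.#.
...#..
......
......
......
......
......
The grids are IDENTICAL -> still life.

Answer: yes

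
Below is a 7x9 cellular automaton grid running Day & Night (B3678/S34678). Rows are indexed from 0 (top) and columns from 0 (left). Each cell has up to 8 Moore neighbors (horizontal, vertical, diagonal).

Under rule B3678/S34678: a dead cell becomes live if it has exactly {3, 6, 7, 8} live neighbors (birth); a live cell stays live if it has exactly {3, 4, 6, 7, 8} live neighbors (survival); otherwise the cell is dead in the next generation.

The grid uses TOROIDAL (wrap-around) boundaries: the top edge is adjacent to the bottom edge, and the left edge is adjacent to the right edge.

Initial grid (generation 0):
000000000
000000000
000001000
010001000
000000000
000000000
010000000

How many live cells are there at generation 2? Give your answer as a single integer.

Simulating step by step:
Generation 0 (given above): 4 live cells
Generation 1: 0 live cells
000000000
000000000
000000000
000000000
000000000
000000000
000000000
Generation 2: 0 live cells
000000000
000000000
000000000
000000000
000000000
000000000
000000000
Population at generation 2: 0

Answer: 0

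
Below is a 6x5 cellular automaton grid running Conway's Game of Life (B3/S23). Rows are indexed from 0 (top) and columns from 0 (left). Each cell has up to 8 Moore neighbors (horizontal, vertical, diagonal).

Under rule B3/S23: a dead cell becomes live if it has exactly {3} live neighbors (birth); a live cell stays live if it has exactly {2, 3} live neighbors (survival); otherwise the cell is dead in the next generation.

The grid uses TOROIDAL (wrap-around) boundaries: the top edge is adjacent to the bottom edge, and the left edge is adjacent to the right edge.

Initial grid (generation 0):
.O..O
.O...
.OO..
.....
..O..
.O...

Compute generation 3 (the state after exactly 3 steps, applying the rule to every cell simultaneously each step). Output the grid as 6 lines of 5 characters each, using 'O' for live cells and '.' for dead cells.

Simulating step by step:
Generation 0 (given above): 7 live cells
Generation 1: 10 live cells
.OO..
.O...
.OO..
.OO..
.....
OOO..
Generation 2: 7 live cells
.....
O....
O....
.OO..
O....
O.O..
Generation 3: 7 live cells
(generation 3 grid is the final answer)

Answer: .O...
.....
O....
OO...
O.O..
.O...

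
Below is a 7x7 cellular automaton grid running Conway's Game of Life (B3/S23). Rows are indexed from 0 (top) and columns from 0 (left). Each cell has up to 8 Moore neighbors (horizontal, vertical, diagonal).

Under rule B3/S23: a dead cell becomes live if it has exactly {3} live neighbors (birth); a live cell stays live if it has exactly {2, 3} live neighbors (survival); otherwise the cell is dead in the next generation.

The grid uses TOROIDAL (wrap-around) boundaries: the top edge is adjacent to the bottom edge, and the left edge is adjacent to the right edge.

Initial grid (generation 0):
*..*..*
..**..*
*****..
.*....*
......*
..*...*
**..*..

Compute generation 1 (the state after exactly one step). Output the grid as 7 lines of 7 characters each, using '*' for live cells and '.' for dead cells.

Simulating step by step:
Generation 0 (given above): 19 live cells
Generation 1: 22 live cells
(generation 1 grid is the final answer)

Answer: ...****
.....**
....***
.*.*.**
.....**
.*...**
.***.*.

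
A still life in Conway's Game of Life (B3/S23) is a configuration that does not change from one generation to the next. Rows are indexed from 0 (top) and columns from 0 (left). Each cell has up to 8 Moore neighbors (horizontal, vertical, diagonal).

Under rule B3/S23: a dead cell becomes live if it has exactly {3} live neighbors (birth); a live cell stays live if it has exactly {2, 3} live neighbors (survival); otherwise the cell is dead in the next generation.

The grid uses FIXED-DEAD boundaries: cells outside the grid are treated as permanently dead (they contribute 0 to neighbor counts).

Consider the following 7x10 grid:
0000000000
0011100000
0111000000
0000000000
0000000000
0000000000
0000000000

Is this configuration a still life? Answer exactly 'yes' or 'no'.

Answer: no

Derivation:
Compute generation 1 and compare to generation 0 (given above):
Generation 1:
0001000000
0100100000
0100100000
0010000000
0000000000
0000000000
0000000000
Cell (0,3) differs: gen0=0 vs gen1=1 -> NOT a still life.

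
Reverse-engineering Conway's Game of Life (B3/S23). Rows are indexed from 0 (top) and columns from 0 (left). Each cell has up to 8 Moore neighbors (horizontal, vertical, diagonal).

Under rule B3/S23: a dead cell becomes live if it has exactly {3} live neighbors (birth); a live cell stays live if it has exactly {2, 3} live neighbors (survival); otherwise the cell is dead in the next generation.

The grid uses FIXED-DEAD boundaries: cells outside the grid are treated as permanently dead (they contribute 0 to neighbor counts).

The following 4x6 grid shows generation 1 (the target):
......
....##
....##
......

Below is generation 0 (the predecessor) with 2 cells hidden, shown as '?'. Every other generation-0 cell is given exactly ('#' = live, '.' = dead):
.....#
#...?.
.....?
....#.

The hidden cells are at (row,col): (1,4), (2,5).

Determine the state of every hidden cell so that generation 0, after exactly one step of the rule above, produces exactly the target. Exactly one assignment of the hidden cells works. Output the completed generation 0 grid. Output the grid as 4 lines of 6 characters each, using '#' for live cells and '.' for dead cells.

Hidden generation-0 cells (in order): (1,4), (2,5).
A hidden cell only influences target cells in its own 3x3 neighborhood. Try each of the 2^2 = 4 assignments, step the completed generation 0 forward once under B3/S23, and compare with the target:
  (1,4)=. (2,5)=. -> step gives (1,4)='.' but target has '#' -> reject
  (1,4)=. (2,5)=# -> step gives (1,4)='.' but target has '#' -> reject
  (1,4)=# (2,5)=. -> step gives (1,4)='.' but target has '#' -> reject
  (1,4)=# (2,5)=# -> step reproduces the target at every cell -> ACCEPT
Unique solution: (1,4)=live, (2,5)=live.
Check: live-neighbor counts of every cell in the completed generation 0:
110121
010123
110232
000112
Applying B3/S23 to generation 0 with these counts gives:
......
....##
....##
......
which matches the target exactly.

Answer: .....#
#...#.
.....#
....#.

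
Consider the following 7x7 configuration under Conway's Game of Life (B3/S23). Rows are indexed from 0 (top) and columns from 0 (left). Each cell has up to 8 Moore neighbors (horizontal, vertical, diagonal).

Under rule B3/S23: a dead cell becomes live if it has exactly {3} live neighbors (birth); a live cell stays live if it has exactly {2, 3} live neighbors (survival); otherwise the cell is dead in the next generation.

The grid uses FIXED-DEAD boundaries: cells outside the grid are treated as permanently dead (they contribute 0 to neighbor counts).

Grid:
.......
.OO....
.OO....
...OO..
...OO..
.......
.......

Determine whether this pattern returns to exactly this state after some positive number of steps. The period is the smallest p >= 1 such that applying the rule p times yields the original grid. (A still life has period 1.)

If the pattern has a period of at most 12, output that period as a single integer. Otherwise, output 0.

Simulating and comparing each generation to the original:
Gen 0 (original, given above): 8 live cells
Gen 1: 6 live cells, differs from original
Gen 2: 8 live cells, MATCHES original -> period = 2

Answer: 2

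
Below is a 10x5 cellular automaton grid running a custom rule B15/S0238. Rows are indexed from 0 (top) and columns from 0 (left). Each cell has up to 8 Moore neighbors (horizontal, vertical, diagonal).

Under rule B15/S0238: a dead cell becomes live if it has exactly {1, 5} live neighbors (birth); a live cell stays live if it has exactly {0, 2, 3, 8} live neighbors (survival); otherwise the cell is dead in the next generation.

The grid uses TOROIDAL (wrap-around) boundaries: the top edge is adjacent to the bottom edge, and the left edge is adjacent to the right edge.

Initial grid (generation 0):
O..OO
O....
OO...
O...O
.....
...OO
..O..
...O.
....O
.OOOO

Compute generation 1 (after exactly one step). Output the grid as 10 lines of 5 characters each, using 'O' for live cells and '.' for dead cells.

Answer: .....
....O
.OOO.
O.OOO
.OO..
OO.O.
OOO..
OO.O.
...OO
OOO..

Derivation:
Simulating step by step:
Generation 0 (given above): 17 live cells
Generation 1: 24 live cells
(generation 1 grid is the final answer)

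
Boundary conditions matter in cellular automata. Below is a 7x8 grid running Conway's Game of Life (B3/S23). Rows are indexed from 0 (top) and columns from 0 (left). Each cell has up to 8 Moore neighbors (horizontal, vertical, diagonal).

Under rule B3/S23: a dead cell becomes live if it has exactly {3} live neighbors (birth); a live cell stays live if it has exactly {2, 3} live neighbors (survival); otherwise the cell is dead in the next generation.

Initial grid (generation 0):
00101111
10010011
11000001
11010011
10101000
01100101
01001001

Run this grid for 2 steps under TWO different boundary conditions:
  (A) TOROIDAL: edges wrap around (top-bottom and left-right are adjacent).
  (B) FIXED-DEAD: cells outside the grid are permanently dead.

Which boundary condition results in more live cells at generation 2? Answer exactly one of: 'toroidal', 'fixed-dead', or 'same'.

Under TOROIDAL boundary, generation 2:
11001100
01101000
00101000
00001100
00000001
10000001
01001001
Population = 17

Under FIXED-DEAD boundary, generation 2:
00100100
00100100
00101000
00001111
01000001
10101001
01110010
Population = 20

Comparison: toroidal=17, fixed-dead=20 -> fixed-dead

Answer: fixed-dead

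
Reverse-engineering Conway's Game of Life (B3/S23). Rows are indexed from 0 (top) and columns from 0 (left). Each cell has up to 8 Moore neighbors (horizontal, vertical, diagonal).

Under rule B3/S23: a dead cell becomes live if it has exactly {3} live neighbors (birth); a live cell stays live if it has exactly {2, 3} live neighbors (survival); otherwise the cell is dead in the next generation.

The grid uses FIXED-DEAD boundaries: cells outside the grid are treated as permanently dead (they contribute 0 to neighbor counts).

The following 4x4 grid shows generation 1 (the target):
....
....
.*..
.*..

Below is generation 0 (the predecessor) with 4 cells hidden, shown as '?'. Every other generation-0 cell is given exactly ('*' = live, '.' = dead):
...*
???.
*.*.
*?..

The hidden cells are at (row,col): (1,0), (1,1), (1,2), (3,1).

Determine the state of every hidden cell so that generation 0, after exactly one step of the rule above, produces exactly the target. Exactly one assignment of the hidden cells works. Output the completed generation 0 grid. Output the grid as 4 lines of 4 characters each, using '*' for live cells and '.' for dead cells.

Answer: ...*
....
*.*.
*...

Derivation:
Hidden generation-0 cells (in order): (1,0), (1,1), (1,2), (3,1).
A hidden cell only influences target cells in its own 3x3 neighborhood. Try each of the 2^4 = 16 assignments, step the completed generation 0 forward once under B3/S23, and compare with the target:
  (1,0)=. (1,1)=. (1,2)=. (3,1)=. -> step reproduces the target at every cell -> ACCEPT
  (1,0)=. (1,1)=. (1,2)=. (3,1)=* -> step gives (2,0)='*' but target has '.' -> reject
  (1,0)=. (1,1)=. (1,2)=* (3,1)=. -> step gives (1,1)='*' but target has '.' -> reject
  (1,0)=. (1,1)=. (1,2)=* (3,1)=* -> step gives (1,1)='*' but target has '.' -> reject
  (1,0)=. (1,1)=* (1,2)=. (3,1)=. -> step gives (1,1)='*' but target has '.' -> reject
  (1,0)=. (1,1)=* (1,2)=. (3,1)=* -> step gives (1,1)='*' but target has '.' -> reject
  (1,0)=. (1,1)=* (1,2)=* (3,1)=. -> step gives (0,2)='*' but target has '.' -> reject
  (1,0)=. (1,1)=* (1,2)=* (3,1)=* -> step gives (0,2)='*' but target has '.' -> reject
  (1,0)=* (1,1)=. (1,2)=. (3,1)=. -> step gives (1,1)='*' but target has '.' -> reject
  (1,0)=* (1,1)=. (1,2)=. (3,1)=* -> step gives (1,1)='*' but target has '.' -> reject
  (1,0)=* (1,1)=. (1,2)=* (3,1)=. -> step gives (1,2)='*' but target has '.' -> reject
  (1,0)=* (1,1)=. (1,2)=* (3,1)=* -> step gives (1,2)='*' but target has '.' -> reject
  (1,0)=* (1,1)=* (1,2)=. (3,1)=. -> step gives (1,0)='*' but target has '.' -> reject
  (1,0)=* (1,1)=* (1,2)=. (3,1)=* -> step gives (1,0)='*' but target has '.' -> reject
  (1,0)=* (1,1)=* (1,2)=* (3,1)=. -> step gives (0,1)='*' but target has '.' -> reject
  (1,0)=* (1,1)=* (1,2)=* (3,1)=* -> step gives (0,1)='*' but target has '.' -> reject
Unique solution: (1,0)=dead, (1,1)=dead, (1,2)=dead, (3,1)=dead.
Check: live-neighbor counts of every cell in the completed generation 0:
0010
1222
1301
1311
Applying B3/S23 to generation 0 with these counts gives:
....
....
.*..
.*..
which matches the target exactly.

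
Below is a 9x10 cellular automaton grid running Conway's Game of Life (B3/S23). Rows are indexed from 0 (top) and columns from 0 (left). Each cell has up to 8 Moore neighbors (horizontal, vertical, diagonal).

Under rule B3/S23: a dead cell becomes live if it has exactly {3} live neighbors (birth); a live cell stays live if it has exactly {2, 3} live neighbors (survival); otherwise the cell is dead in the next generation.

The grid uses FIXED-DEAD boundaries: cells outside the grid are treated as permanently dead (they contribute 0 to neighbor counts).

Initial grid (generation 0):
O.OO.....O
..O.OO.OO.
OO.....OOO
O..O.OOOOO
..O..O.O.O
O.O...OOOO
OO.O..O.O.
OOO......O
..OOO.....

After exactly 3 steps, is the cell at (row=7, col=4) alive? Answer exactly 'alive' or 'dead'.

Answer: alive

Derivation:
Simulating step by step:
Generation 0 (given above): 43 live cells
Generation 1: 33 live cells
.OOOO...O.
O.O.O.OO..
OOOO......
O.O.OO....
..OOOO....
O.OO.O...O
...O..O...
O...O.....
..OO......
Generation 2: 24 live cells
.OO.OO.O..
O...OO.O..
O.....O...
O....O....
......O...
.O...OO...
.OOO.O....
..O.O.....
...O......
Generation 3: 26 live cells
.O.OOO....
O..OO..O..
OO..O.O...
.....OO...
......O...
.O..OOO...
.O.O.OO...
.O..O.....
...O......

Cell (7,4) at generation 3: 1 -> alive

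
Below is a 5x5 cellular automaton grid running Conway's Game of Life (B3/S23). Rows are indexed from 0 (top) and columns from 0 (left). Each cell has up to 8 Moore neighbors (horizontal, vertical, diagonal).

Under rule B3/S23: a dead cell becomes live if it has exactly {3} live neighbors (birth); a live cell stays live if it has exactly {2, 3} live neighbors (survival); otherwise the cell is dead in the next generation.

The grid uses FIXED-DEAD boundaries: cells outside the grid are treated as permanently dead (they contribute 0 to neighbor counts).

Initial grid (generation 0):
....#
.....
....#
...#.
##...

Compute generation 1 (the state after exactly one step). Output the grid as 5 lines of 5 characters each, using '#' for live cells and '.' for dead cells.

Answer: .....
.....
.....
.....
.....

Derivation:
Simulating step by step:
Generation 0 (given above): 5 live cells
Generation 1: 0 live cells
(generation 1 grid is the final answer)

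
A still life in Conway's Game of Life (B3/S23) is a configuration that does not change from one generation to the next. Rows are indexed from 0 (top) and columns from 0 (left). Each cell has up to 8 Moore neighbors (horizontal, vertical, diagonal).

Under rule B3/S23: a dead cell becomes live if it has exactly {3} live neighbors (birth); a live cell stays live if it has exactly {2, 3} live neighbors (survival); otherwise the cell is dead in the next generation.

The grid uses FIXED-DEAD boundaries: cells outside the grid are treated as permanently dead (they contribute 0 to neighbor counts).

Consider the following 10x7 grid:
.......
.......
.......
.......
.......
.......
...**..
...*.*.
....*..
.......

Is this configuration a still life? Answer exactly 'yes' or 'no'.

Compute generation 1 and compare to generation 0 (given above):
Generation 1:
.......
.......
.......
.......
.......
.......
...**..
...*.*.
....*..
.......
The grids are IDENTICAL -> still life.

Answer: yes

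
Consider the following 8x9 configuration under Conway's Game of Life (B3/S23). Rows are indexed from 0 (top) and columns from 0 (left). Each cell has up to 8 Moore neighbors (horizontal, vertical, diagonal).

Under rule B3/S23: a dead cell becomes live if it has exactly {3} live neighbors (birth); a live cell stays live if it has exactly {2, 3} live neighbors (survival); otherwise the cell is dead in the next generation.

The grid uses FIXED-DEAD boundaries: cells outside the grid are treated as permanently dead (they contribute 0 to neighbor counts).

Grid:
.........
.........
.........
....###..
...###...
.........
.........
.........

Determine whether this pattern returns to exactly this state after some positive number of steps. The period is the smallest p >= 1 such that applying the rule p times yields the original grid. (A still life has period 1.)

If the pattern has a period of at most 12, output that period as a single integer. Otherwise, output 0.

Answer: 2

Derivation:
Simulating and comparing each generation to the original:
Gen 0 (original, given above): 6 live cells
Gen 1: 6 live cells, differs from original
Gen 2: 6 live cells, MATCHES original -> period = 2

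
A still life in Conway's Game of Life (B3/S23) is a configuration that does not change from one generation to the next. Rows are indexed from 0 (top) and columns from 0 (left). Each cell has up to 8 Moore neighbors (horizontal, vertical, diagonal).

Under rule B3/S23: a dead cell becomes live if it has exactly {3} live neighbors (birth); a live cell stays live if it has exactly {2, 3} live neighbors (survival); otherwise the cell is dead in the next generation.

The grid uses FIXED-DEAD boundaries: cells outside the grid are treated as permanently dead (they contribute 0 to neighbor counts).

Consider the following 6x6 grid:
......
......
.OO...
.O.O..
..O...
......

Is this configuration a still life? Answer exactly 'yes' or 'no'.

Compute generation 1 and compare to generation 0 (given above):
Generation 1:
......
......
.OO...
.O.O..
..O...
......
The grids are IDENTICAL -> still life.

Answer: yes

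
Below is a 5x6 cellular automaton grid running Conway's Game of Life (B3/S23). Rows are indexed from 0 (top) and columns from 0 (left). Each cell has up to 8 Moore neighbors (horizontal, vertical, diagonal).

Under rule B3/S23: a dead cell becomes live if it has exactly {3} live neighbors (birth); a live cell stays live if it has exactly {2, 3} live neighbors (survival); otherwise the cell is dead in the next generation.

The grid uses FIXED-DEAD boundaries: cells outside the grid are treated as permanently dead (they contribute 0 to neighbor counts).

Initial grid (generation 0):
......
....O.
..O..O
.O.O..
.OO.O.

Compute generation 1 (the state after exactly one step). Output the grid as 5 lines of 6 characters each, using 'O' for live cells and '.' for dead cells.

Answer: ......
......
..OOO.
.O.OO.
.OOO..

Derivation:
Simulating step by step:
Generation 0 (given above): 8 live cells
Generation 1: 9 live cells
(generation 1 grid is the final answer)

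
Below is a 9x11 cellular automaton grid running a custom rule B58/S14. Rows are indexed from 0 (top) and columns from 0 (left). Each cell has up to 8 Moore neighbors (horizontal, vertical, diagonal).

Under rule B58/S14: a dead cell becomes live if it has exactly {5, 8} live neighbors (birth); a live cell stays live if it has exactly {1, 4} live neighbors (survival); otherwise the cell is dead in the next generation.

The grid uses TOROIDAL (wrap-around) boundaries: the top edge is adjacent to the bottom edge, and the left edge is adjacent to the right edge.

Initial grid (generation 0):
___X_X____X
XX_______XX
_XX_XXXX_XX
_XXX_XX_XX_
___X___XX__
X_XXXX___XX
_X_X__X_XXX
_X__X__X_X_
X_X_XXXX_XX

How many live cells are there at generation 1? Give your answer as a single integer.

Answer: 29

Derivation:
Simulating step by step:
Generation 0 (given above): 50 live cells
Generation 1: 29 live cells
_________X_
_________X_
_____XX_X__
___XXX___X_
________XX_
__XXX___X_X
X_XXX___X__
X____XXX___
____XXX___X
Population at generation 1: 29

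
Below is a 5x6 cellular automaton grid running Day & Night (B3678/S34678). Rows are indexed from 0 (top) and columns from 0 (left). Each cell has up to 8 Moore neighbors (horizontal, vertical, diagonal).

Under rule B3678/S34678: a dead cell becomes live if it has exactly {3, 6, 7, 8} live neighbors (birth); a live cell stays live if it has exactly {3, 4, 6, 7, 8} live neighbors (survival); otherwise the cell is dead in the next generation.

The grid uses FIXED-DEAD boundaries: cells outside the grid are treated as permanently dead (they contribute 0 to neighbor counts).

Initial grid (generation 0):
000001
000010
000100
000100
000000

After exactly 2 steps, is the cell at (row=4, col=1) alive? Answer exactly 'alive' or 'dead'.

Simulating step by step:
Generation 0 (given above): 4 live cells
Generation 1: 1 live cells
000000
000000
000010
000000
000000
Generation 2: 0 live cells
000000
000000
000000
000000
000000

Cell (4,1) at generation 2: 0 -> dead

Answer: dead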